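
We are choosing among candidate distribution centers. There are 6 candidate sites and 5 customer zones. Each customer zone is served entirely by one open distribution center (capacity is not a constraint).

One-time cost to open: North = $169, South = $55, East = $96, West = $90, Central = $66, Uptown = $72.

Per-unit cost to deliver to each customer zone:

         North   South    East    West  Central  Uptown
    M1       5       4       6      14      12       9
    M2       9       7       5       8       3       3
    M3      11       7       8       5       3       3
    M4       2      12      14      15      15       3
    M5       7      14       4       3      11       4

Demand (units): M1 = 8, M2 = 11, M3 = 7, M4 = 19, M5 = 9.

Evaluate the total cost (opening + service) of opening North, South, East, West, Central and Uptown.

Total cost: 699

Each customer zone is assigned to its cheapest site among the open ones.
{North, South, East, West, Central, Uptown}: M1→South 4·8=32, M2→Central 3·11=33, M3→Central 3·7=21, M4→North 2·19=38, M5→West 3·9=27. Service 151; fixed 548; total 699.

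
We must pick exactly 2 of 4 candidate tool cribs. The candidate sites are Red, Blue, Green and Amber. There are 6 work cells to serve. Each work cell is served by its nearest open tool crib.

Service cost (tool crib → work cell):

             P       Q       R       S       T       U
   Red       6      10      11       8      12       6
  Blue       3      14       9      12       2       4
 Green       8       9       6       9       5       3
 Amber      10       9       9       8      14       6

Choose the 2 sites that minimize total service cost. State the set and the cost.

Choose Blue and Green; total service cost 32.

With exactly 2 open, each work cell uses its cheapest among the chosen.
{Blue, Green}: P→Blue 3, Q→Green 9, R→Green 6, S→Green 9, T→Blue 2, U→Green 3. Service cost 32.
{Blue, Amber}: service cost 35
{Red, Blue}: service cost 36
Among all 6 size-2 choices, {Blue, Green} is lowest.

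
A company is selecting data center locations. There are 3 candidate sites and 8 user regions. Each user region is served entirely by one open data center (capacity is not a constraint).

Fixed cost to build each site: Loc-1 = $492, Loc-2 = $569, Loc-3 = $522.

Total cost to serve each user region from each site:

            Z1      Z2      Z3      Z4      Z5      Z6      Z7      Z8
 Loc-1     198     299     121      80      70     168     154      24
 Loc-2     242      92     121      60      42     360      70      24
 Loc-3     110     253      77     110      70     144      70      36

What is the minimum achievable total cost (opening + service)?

For any fixed open set, each user region goes to its cheapest open site; total = fixed + service.
{Loc-3}: Z1→Loc-3 110, Z2→Loc-3 253, Z3→Loc-3 77, Z4→Loc-3 110, Z5→Loc-3 70, Z6→Loc-3 144, Z7→Loc-3 70, Z8→Loc-3 36. Service 870; fixed 522; total 1392.
{Loc-2}: service 1011 + fixed 569 = 1580
{Loc-1}: service 1114 + fixed 492 = 1606
{Loc-1, Loc-2, Loc-3}: service 619 + fixed 1583 = 2202
No other subset beats 1392.

Minimum total cost: 1392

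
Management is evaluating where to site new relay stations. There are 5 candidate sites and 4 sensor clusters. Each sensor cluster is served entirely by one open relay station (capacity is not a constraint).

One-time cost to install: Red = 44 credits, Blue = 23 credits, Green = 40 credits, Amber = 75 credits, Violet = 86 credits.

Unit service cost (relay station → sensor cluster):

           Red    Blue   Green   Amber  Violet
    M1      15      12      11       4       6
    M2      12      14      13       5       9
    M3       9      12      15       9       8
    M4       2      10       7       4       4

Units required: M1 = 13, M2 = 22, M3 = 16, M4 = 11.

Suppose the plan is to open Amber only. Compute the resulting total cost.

Total cost: 425

Each sensor cluster is assigned to its cheapest site among the open ones.
{Amber}: M1→Amber 4·13=52, M2→Amber 5·22=110, M3→Amber 9·16=144, M4→Amber 4·11=44. Service 350; fixed 75; total 425.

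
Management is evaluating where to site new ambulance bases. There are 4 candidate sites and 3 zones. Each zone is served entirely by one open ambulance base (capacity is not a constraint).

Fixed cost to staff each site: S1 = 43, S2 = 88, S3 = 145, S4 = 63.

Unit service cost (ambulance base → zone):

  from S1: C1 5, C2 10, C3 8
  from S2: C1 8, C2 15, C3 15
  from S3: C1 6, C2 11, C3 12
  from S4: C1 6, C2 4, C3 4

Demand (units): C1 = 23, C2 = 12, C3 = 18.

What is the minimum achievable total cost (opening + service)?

For any fixed open set, each zone goes to its cheapest open site; total = fixed + service.
{S4}: C1→S4 6·23=138, C2→S4 4·12=48, C3→S4 4·18=72. Service 258; fixed 63; total 321.
{S1, S4}: service 235 + fixed 106 = 341
{S2, S4}: C1→S4 6·23=138, C2→S4 4·12=48, C3→S4 4·18=72. Service 258; fixed 151; total 409.
{S1, S2, S3, S4}: service 235 + fixed 339 = 574
No other subset beats 321.

Minimum total cost: 321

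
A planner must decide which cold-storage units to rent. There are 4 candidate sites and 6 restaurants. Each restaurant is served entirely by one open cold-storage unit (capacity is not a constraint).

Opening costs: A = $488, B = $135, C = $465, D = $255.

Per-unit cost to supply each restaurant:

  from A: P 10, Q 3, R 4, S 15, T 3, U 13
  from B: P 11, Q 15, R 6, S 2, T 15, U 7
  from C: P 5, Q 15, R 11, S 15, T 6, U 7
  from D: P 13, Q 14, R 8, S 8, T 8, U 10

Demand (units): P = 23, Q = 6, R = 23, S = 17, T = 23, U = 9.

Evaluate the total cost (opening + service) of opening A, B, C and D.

Each restaurant is assigned to its cheapest site among the open ones.
{A, B, C, D}: P→C 5·23=115, Q→A 3·6=18, R→A 4·23=92, S→B 2·17=34, T→A 3·23=69, U→B 7·9=63. Service 391; fixed 1343; total 1734.

Total cost: 1734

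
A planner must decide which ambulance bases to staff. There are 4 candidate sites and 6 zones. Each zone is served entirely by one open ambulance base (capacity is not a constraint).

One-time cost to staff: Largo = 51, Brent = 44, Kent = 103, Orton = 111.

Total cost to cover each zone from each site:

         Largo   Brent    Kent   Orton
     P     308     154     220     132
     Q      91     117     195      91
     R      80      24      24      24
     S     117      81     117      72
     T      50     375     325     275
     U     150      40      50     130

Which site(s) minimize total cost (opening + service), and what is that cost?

For any fixed open set, each zone goes to its cheapest open site; total = fixed + service.
{Largo, Brent}: P→Brent 154, Q→Largo 91, R→Brent 24, S→Brent 81, T→Largo 50, U→Brent 40. Service 440; fixed 95; total 535.
{Largo, Brent, Orton}: service 409 + fixed 206 = 615
{Largo, Brent, Kent}: service 440 + fixed 198 = 638
{Largo, Brent, Kent, Orton}: service 409 + fixed 309 = 718
No other subset beats 535.

Open Largo and Brent; minimum total cost 535.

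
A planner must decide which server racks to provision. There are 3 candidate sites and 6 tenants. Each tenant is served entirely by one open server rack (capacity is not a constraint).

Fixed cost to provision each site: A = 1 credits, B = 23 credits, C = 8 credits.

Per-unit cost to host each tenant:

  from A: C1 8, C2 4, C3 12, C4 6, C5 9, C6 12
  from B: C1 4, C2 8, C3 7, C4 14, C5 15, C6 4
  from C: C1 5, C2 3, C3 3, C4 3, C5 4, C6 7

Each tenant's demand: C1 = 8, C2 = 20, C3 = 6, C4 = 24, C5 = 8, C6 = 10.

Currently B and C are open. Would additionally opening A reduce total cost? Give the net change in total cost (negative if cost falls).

Current service cost with {B, C}: 254.
Adding A: each tenant re-picks its cheapest; new service cost 254, saving 0.
Extra fixed cost: 1. Net change = 1 − 0 = 1.
(Totals: 285 → 286.)

No — net change +1 (cost rises by 1).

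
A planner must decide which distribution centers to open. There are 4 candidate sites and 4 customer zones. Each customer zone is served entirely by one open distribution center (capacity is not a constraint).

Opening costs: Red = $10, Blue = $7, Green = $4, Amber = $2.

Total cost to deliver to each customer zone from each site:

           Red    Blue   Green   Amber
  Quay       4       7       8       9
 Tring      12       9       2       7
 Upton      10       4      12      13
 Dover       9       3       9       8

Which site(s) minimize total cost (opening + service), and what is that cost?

Open Blue and Green; minimum total cost 27.

For any fixed open set, each customer zone goes to its cheapest open site; total = fixed + service.
{Blue, Green}: Quay→Blue 7, Tring→Green 2, Upton→Blue 4, Dover→Blue 3. Service 16; fixed 11; total 27.
{Blue, Green, Amber}: service 16 + fixed 13 = 29
{Blue}: Quay→Blue 7, Tring→Blue 9, Upton→Blue 4, Dover→Blue 3. Service 23; fixed 7; total 30.
{Red, Blue, Green, Amber}: Quay→Red 4, Tring→Green 2, Upton→Blue 4, Dover→Blue 3. Service 13; fixed 23; total 36.
(All 15 nonempty subsets were checked; Blue and Green is lowest.)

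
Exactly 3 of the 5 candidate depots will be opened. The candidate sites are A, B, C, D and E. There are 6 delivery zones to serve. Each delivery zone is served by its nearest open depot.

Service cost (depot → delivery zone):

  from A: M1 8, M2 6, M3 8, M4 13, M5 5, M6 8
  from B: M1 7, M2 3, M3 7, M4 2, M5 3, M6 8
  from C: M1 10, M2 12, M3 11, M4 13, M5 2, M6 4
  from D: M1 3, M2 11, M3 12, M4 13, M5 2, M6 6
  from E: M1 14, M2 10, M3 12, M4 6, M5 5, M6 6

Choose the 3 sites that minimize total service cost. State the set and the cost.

With exactly 3 open, each delivery zone uses its cheapest among the chosen.
{B, C, D}: M1→D 3, M2→B 3, M3→B 7, M4→B 2, M5→C 2, M6→C 4. Service cost 21.
{A, B, D}: service cost 23
{B, D, E}: service cost 23
Among all 10 size-3 choices, {B, C, D} is lowest.

Choose B, C and D; total service cost 21.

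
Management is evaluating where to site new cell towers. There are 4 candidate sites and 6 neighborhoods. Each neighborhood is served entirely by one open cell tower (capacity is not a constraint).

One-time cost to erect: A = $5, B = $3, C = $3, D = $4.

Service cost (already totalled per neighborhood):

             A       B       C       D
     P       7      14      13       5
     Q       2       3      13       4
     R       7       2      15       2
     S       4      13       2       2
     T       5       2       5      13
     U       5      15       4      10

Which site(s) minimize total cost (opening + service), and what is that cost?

Open B, C and D; minimum total cost 28.

For any fixed open set, each neighborhood goes to its cheapest open site; total = fixed + service.
{B, C, D}: P→D 5, Q→B 3, R→B 2, S→C 2, T→B 2, U→C 4. Service 18; fixed 10; total 28.
{C, D}: P→D 5, Q→D 4, R→D 2, S→C 2, T→C 5, U→C 4. Service 22; fixed 7; total 29.
{A, B}: P→A 7, Q→A 2, R→B 2, S→A 4, T→B 2, U→A 5. Service 22; fixed 8; total 30.
{A, B, C, D}: P→D 5, Q→A 2, R→B 2, S→C 2, T→B 2, U→C 4. Service 17; fixed 15; total 32.
No other subset beats 28.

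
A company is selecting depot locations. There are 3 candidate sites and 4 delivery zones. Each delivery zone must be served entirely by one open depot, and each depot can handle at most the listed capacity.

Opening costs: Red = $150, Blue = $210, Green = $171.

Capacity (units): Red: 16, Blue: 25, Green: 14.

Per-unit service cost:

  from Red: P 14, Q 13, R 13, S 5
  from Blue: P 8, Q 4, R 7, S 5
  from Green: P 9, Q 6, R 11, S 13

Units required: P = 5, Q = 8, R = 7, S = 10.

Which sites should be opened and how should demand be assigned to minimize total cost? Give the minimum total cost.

Open {Red, Blue}: P→Blue 8·5=40, Q→Blue 4·8=32, R→Blue 7·7=49, S→Red 5·10=50.
Loads: Red carries 10/16, Blue carries 20/25. Service 171; fixed 360; total 531.
Next best feasible plan costs 557.

Minimum total cost: 531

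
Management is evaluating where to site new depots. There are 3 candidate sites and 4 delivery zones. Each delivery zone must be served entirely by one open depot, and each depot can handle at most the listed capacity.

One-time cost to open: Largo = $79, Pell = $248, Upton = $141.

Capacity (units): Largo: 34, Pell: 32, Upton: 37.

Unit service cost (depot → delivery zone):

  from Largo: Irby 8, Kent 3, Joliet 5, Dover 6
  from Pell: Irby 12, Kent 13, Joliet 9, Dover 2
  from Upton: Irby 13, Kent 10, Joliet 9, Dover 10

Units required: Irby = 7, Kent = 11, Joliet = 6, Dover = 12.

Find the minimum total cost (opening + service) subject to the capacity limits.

Minimum total cost: 435

Open {Largo, Upton}: Irby→Largo 8·7=56, Kent→Largo 3·11=33, Joliet→Upton 9·6=54, Dover→Largo 6·12=72.
Loads: Largo carries 30/34, Upton carries 6/37. Service 215; fixed 220; total 435.
Next best feasible plan costs 446.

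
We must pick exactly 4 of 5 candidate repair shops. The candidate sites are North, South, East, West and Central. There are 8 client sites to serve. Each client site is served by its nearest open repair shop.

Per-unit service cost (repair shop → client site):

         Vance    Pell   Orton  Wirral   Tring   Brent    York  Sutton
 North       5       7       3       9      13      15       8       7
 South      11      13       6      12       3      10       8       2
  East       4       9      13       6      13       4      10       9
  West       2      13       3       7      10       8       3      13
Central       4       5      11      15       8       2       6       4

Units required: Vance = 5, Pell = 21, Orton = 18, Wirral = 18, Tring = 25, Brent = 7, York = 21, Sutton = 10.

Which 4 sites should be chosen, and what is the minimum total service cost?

Choose South, East, West and Central; total service cost 449.

With exactly 4 open, each client site uses its cheapest among the chosen.
{South, East, West, Central}: Vance→West 2·5=10, Pell→Central 5·21=105, Orton→West 3·18=54, Wirral→East 6·18=108, Tring→South 3·25=75, Brent→Central 2·7=14, York→West 3·21=63, Sutton→South 2·10=20. Service cost 449.
{North, South, West, Central}: service cost 467
{North, South, East, West}: service cost 505
Among all 5 size-4 choices, {South, East, West, Central} is lowest.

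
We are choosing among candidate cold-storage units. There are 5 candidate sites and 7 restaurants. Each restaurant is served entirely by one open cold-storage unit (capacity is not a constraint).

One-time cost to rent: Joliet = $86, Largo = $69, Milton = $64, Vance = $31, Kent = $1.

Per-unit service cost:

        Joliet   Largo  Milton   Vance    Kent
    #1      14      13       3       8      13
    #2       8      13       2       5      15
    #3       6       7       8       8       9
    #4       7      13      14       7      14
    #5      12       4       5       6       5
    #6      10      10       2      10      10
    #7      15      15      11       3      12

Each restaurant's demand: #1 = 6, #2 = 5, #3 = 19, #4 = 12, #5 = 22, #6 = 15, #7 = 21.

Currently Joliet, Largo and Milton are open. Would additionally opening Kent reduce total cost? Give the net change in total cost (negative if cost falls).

Current service cost with {Joliet, Largo, Milton}: 575.
Adding Kent: each restaurant re-picks its cheapest; new service cost 575, saving 0.
Extra fixed cost: 1. Net change = 1 − 0 = 1.
(Totals: 794 → 795.)

No — net change +1 (cost rises by 1).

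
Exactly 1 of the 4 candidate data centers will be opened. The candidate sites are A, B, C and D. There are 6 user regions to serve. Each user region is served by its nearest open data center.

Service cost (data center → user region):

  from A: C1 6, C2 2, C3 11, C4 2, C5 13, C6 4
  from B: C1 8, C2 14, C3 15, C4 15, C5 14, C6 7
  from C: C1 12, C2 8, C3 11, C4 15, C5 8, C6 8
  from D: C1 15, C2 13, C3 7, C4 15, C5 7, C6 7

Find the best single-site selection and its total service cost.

Choose A only; total service cost 38.

With exactly 1 open, each user region uses its cheapest among the chosen.
{A}: C1→A 6, C2→A 2, C3→A 11, C4→A 2, C5→A 13, C6→A 4. Service cost 38.
{C}: service cost 62
{D}: service cost 64
Among all 4 size-1 choices, {A} is lowest.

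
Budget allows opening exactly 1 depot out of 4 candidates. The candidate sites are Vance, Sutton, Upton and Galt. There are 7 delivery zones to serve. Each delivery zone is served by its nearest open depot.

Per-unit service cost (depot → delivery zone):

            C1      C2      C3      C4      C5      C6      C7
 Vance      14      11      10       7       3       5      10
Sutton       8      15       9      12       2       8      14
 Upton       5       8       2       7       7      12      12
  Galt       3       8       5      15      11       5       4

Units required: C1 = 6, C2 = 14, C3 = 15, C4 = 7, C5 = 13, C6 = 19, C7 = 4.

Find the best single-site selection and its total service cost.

Choose Galt only; total service cost 564.

With exactly 1 open, each delivery zone uses its cheapest among the chosen.
{Galt}: C1→Galt 3·6=18, C2→Galt 8·14=112, C3→Galt 5·15=75, C4→Galt 15·7=105, C5→Galt 11·13=143, C6→Galt 5·19=95, C7→Galt 4·4=16. Service cost 564.
{Upton}: service cost 588
{Vance}: service cost 611
Among all 4 size-1 choices, {Galt} is lowest.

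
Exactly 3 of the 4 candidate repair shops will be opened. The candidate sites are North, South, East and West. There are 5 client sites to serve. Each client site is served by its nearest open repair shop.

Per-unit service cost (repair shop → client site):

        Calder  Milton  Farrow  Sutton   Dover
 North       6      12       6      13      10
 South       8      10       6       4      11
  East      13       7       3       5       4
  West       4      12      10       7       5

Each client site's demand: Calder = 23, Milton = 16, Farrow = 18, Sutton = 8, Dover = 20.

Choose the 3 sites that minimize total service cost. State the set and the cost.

Choose South, East and West; total service cost 370.

With exactly 3 open, each client site uses its cheapest among the chosen.
{South, East, West}: Calder→West 4·23=92, Milton→East 7·16=112, Farrow→East 3·18=54, Sutton→South 4·8=32, Dover→East 4·20=80. Service cost 370.
{North, East, West}: service cost 378
{North, South, East}: service cost 416
Among all 4 size-3 choices, {South, East, West} is lowest.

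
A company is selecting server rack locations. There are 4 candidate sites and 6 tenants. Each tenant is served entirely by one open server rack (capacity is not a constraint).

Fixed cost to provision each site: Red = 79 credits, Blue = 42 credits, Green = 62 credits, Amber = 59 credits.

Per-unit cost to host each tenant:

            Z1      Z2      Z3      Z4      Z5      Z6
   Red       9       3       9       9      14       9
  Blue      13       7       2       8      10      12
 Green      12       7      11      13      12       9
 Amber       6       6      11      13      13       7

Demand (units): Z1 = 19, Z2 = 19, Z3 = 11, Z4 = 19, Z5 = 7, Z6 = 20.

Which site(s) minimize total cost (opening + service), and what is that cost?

For any fixed open set, each tenant goes to its cheapest open site; total = fixed + service.
{Blue, Amber}: Z1→Amber 6·19=114, Z2→Amber 6·19=114, Z3→Blue 2·11=22, Z4→Blue 8·19=152, Z5→Blue 10·7=70, Z6→Amber 7·20=140. Service 612; fixed 101; total 713.
{Red, Blue, Amber}: service 555 + fixed 180 = 735
{Red, Blue}: service 652 + fixed 121 = 773
{Red, Blue, Green, Amber}: service 555 + fixed 242 = 797
No other subset beats 713.

Open Blue and Amber; minimum total cost 713.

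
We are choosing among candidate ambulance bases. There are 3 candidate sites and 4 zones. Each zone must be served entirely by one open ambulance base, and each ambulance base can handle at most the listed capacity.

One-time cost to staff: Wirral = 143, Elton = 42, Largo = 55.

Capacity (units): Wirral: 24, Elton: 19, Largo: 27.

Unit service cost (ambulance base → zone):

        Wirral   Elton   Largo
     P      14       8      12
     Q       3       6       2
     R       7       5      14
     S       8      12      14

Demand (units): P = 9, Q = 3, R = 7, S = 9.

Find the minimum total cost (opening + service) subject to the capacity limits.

Open {Elton, Largo}: P→Elton 8·9=72, Q→Largo 2·3=6, R→Elton 5·7=35, S→Largo 14·9=126.
Loads: Elton carries 16/19, Largo carries 12/27. Service 239; fixed 97; total 336.
Next best feasible plan costs 348.

Minimum total cost: 336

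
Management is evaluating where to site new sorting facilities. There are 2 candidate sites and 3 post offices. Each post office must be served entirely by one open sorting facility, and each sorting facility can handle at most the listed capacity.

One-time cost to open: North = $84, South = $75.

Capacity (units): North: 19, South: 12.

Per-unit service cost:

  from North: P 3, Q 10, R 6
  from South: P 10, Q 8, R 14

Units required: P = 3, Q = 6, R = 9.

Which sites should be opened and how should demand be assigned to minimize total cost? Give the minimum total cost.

Minimum total cost: 207

Open {North}: P→North 3·3=9, Q→North 10·6=60, R→North 6·9=54.
Loads: North carries 18/19. Service 123; fixed 84; total 207.
Next best feasible plan costs 270.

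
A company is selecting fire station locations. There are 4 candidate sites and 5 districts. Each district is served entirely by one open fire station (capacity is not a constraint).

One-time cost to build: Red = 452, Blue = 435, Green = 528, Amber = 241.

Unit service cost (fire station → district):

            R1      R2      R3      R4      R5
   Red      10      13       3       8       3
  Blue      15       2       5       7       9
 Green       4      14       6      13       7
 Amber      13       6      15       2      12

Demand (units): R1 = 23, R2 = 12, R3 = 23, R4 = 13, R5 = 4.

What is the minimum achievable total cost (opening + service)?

For any fixed open set, each district goes to its cheapest open site; total = fixed + service.
{Red}: R1→Red 10·23=230, R2→Red 13·12=156, R3→Red 3·23=69, R4→Red 8·13=104, R5→Red 3·4=12. Service 571; fixed 452; total 1023.
{Amber}: R1→Amber 13·23=299, R2→Amber 6·12=72, R3→Amber 15·23=345, R4→Amber 2·13=26, R5→Amber 12·4=48. Service 790; fixed 241; total 1031.
{Blue}: service 611 + fixed 435 = 1046
{Red, Blue, Green, Amber}: service 223 + fixed 1656 = 1879
No other subset beats 1023.

Minimum total cost: 1023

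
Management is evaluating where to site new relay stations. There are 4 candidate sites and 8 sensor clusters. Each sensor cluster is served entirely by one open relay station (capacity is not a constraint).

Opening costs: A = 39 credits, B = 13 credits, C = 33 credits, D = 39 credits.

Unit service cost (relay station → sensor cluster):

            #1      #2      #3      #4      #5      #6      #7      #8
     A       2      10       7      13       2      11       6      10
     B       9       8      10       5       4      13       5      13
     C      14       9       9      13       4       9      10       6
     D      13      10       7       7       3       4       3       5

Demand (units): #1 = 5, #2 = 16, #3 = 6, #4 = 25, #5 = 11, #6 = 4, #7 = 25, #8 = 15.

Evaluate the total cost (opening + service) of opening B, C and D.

Each sensor cluster is assigned to its cheapest site among the open ones.
{B, C, D}: #1→B 9·5=45, #2→B 8·16=128, #3→D 7·6=42, #4→B 5·25=125, #5→D 3·11=33, #6→D 4·4=16, #7→D 3·25=75, #8→D 5·15=75. Service 539; fixed 85; total 624.

Total cost: 624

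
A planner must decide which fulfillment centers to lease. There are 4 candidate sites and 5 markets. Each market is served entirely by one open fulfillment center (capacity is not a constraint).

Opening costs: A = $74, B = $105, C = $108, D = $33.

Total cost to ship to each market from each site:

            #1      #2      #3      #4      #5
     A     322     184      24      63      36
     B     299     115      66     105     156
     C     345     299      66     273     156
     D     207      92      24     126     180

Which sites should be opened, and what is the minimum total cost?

Open A and D; minimum total cost 529.

For any fixed open set, each market goes to its cheapest open site; total = fixed + service.
{A, D}: #1→D 207, #2→D 92, #3→A 24, #4→A 63, #5→A 36. Service 422; fixed 107; total 529.
{A, B, D}: service 422 + fixed 212 = 634
{A, C, D}: service 422 + fixed 215 = 637
{A, B, C, D}: service 422 + fixed 320 = 742
(All 15 nonempty subsets were checked; A and D is lowest.)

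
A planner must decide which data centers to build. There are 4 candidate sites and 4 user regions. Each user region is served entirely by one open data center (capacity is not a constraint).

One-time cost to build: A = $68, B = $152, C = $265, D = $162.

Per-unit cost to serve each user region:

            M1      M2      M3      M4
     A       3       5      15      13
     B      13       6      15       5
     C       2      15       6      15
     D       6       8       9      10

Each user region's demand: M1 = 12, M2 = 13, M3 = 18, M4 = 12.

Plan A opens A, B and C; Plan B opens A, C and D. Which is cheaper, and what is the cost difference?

Plan A: {A, B, C}: M1→C 2·12=24, M2→A 5·13=65, M3→C 6·18=108, M4→B 5·12=60. Service 257; fixed 485; total 742.
Plan B: {A, C, D}: M1→C 2·12=24, M2→A 5·13=65, M3→C 6·18=108, M4→D 10·12=120. Service 317; fixed 495; total 812.
Difference: |742 − 812| = 70.

Plan A is cheaper by 70.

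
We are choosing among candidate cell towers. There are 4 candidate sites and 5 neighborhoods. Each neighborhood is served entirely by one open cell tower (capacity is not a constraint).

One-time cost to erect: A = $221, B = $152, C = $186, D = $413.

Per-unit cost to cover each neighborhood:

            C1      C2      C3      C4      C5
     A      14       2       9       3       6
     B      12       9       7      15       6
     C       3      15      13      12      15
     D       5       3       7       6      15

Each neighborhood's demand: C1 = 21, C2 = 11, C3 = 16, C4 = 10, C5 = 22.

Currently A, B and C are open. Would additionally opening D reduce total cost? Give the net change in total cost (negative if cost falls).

Current service cost with {A, B, C}: 359.
Adding D: each neighborhood re-picks its cheapest; new service cost 359, saving 0.
Extra fixed cost: 413. Net change = 413 − 0 = 413.
(Totals: 918 → 1331.)

No — net change +413 (cost rises by 413).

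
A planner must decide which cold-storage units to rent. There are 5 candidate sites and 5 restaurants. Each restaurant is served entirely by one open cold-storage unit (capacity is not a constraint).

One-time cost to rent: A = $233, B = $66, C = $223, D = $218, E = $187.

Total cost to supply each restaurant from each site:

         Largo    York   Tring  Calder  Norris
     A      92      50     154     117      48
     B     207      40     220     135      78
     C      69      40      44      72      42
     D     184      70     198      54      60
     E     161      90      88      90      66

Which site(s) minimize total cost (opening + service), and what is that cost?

Open C only; minimum total cost 490.

For any fixed open set, each restaurant goes to its cheapest open site; total = fixed + service.
{C}: Largo→C 69, York→C 40, Tring→C 44, Calder→C 72, Norris→C 42. Service 267; fixed 223; total 490.
{B, C}: service 267 + fixed 289 = 556
{C, E}: service 267 + fixed 410 = 677
{A, B, C, D, E}: service 249 + fixed 927 = 1176
No other subset beats 490.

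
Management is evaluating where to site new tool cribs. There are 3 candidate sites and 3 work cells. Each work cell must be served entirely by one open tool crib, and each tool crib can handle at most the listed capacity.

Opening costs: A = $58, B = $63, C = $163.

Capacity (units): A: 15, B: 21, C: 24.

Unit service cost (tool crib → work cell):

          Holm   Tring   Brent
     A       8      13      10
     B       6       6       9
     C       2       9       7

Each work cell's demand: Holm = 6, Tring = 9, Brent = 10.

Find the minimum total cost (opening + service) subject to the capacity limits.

Minimum total cost: 311

Open {A, B}: Holm→B 6·6=36, Tring→B 6·9=54, Brent→A 10·10=100.
Loads: A carries 10/15, B carries 15/21. Service 190; fixed 121; total 311.
Next best feasible plan costs 313.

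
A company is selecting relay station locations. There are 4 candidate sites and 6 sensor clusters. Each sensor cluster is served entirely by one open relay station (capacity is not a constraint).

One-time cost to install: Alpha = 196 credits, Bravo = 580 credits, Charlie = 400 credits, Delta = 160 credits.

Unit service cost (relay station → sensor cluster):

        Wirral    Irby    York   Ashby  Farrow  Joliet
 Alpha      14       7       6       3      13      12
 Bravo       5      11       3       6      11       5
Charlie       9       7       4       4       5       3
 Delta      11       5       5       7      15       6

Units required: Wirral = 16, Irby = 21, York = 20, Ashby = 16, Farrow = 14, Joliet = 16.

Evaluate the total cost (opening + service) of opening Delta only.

Total cost: 959

Each sensor cluster is assigned to its cheapest site among the open ones.
{Delta}: Wirral→Delta 11·16=176, Irby→Delta 5·21=105, York→Delta 5·20=100, Ashby→Delta 7·16=112, Farrow→Delta 15·14=210, Joliet→Delta 6·16=96. Service 799; fixed 160; total 959.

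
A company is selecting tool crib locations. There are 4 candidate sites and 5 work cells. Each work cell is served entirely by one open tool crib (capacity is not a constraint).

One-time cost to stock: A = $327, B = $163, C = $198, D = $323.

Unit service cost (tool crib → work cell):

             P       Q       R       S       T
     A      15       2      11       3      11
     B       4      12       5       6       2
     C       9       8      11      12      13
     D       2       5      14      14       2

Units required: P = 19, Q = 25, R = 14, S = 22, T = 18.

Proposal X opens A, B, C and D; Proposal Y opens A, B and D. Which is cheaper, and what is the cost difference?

Proposal Y is cheaper by 198.

Proposal X: {A, B, C, D}: P→D 2·19=38, Q→A 2·25=50, R→B 5·14=70, S→A 3·22=66, T→B 2·18=36. Service 260; fixed 1011; total 1271.
Proposal Y: {A, B, D}: P→D 2·19=38, Q→A 2·25=50, R→B 5·14=70, S→A 3·22=66, T→B 2·18=36. Service 260; fixed 813; total 1073.
Difference: |1271 − 1073| = 198.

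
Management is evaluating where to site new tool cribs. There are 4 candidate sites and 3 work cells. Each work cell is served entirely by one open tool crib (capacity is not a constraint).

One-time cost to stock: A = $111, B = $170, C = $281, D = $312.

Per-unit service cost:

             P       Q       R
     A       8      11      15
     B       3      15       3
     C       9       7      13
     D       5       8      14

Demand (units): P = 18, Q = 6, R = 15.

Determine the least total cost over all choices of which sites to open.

Minimum total cost: 359

For any fixed open set, each work cell goes to its cheapest open site; total = fixed + service.
{B}: P→B 3·18=54, Q→B 15·6=90, R→B 3·15=45. Service 189; fixed 170; total 359.
{A, B}: service 165 + fixed 281 = 446
{A}: P→A 8·18=144, Q→A 11·6=66, R→A 15·15=225. Service 435; fixed 111; total 546.
{A, B, C, D}: P→B 3·18=54, Q→C 7·6=42, R→B 3·15=45. Service 141; fixed 874; total 1015.
No other subset beats 359.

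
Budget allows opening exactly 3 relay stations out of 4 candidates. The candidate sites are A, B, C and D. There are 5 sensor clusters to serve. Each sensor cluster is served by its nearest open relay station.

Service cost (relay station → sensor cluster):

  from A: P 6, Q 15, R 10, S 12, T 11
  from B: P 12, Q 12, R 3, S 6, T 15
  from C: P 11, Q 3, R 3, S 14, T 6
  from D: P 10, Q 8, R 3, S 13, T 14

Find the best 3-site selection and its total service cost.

With exactly 3 open, each sensor cluster uses its cheapest among the chosen.
{A, B, C}: P→A 6, Q→C 3, R→B 3, S→B 6, T→C 6. Service cost 24.
{B, C, D}: service cost 28
{A, C, D}: service cost 30
Among all 4 size-3 choices, {A, B, C} is lowest.

Choose A, B and C; total service cost 24.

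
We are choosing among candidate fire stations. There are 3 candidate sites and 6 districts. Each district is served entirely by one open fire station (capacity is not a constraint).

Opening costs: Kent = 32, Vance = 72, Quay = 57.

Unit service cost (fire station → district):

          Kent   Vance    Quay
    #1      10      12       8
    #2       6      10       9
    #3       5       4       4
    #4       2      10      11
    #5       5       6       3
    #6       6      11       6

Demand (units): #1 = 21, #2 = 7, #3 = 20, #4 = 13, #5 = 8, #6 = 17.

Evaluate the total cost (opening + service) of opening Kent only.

Each district is assigned to its cheapest site among the open ones.
{Kent}: #1→Kent 10·21=210, #2→Kent 6·7=42, #3→Kent 5·20=100, #4→Kent 2·13=26, #5→Kent 5·8=40, #6→Kent 6·17=102. Service 520; fixed 32; total 552.

Total cost: 552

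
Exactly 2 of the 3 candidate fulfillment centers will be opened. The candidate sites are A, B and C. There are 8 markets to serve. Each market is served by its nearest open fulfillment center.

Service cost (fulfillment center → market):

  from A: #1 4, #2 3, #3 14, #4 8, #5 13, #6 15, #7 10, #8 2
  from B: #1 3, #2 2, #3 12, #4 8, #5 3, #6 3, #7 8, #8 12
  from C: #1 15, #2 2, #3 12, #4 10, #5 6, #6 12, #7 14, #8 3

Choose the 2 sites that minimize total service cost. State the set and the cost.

Choose A and B; total service cost 41.

With exactly 2 open, each market uses its cheapest among the chosen.
{A, B}: #1→B 3, #2→B 2, #3→B 12, #4→A 8, #5→B 3, #6→B 3, #7→B 8, #8→A 2. Service cost 41.
{B, C}: service cost 42
{A, C}: service cost 56
Among all 3 size-2 choices, {A, B} is lowest.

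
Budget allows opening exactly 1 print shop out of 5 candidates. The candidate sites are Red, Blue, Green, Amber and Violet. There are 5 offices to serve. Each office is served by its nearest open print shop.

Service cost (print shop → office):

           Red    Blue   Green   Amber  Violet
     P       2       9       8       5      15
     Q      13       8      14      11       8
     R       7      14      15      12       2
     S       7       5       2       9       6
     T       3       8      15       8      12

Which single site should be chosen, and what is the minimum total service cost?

Choose Red only; total service cost 32.

With exactly 1 open, each office uses its cheapest among the chosen.
{Red}: P→Red 2, Q→Red 13, R→Red 7, S→Red 7, T→Red 3. Service cost 32.
{Violet}: service cost 43
{Blue}: service cost 44
Among all 5 size-1 choices, {Red} is lowest.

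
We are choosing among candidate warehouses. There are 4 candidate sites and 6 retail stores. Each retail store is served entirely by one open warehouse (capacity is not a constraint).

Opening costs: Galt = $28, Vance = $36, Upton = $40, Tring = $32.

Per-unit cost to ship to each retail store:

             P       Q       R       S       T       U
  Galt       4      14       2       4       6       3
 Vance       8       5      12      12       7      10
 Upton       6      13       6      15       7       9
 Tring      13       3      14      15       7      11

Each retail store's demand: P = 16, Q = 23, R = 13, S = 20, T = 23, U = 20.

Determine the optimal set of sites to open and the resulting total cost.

For any fixed open set, each retail store goes to its cheapest open site; total = fixed + service.
{Galt, Tring}: P→Galt 4·16=64, Q→Tring 3·23=69, R→Galt 2·13=26, S→Galt 4·20=80, T→Galt 6·23=138, U→Galt 3·20=60. Service 437; fixed 60; total 497.
{Galt, Vance, Tring}: P→Galt 4·16=64, Q→Tring 3·23=69, R→Galt 2·13=26, S→Galt 4·20=80, T→Galt 6·23=138, U→Galt 3·20=60. Service 437; fixed 96; total 533.
{Galt, Upton, Tring}: P→Galt 4·16=64, Q→Tring 3·23=69, R→Galt 2·13=26, S→Galt 4·20=80, T→Galt 6·23=138, U→Galt 3·20=60. Service 437; fixed 100; total 537.
{Galt, Vance, Upton, Tring}: service 437 + fixed 136 = 573
(All 15 nonempty subsets were checked; Galt and Tring is lowest.)

Open Galt and Tring; minimum total cost 497.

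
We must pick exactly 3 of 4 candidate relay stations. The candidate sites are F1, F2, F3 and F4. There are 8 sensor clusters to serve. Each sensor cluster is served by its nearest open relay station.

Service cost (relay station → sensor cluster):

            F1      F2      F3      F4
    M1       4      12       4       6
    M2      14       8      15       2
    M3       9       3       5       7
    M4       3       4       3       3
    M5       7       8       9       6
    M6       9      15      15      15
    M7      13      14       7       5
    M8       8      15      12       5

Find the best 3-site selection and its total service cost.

With exactly 3 open, each sensor cluster uses its cheapest among the chosen.
{F1, F2, F4}: M1→F1 4, M2→F4 2, M3→F2 3, M4→F1 3, M5→F4 6, M6→F1 9, M7→F4 5, M8→F4 5. Service cost 37.
{F1, F3, F4}: service cost 39
{F2, F3, F4}: service cost 43
Among all 4 size-3 choices, {F1, F2, F4} is lowest.

Choose F1, F2 and F4; total service cost 37.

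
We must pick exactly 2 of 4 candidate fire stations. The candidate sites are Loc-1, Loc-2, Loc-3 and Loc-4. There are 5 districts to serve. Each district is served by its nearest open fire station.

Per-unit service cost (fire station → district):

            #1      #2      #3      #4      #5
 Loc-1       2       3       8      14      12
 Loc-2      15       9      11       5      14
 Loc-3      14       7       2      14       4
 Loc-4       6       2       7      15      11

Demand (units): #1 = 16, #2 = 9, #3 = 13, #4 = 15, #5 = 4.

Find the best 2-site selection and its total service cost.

With exactly 2 open, each district uses its cheapest among the chosen.
{Loc-1, Loc-2}: #1→Loc-1 2·16=32, #2→Loc-1 3·9=27, #3→Loc-1 8·13=104, #4→Loc-2 5·15=75, #5→Loc-1 12·4=48. Service cost 286.
{Loc-1, Loc-3}: service cost 311
{Loc-2, Loc-4}: service cost 324
Among all 6 size-2 choices, {Loc-1, Loc-2} is lowest.

Choose Loc-1 and Loc-2; total service cost 286.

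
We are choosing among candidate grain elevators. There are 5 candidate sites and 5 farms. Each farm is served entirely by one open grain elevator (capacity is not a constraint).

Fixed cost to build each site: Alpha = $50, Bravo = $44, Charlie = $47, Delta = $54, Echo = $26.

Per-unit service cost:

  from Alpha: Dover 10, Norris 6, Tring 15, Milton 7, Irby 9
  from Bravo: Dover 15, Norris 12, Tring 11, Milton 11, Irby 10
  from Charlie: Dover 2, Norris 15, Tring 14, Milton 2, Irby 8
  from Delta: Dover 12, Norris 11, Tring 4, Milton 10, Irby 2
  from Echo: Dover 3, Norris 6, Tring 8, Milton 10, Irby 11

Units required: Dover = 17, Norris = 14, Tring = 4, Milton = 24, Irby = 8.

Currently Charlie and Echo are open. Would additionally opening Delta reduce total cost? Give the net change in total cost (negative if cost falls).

Current service cost with {Charlie, Echo}: 262.
Adding Delta: each farm re-picks its cheapest; new service cost 198, saving 64.
Extra fixed cost: 54. Net change = 54 − 64 = -10.
(Totals: 335 → 325.)

Yes — net change −10 (cost falls by 10).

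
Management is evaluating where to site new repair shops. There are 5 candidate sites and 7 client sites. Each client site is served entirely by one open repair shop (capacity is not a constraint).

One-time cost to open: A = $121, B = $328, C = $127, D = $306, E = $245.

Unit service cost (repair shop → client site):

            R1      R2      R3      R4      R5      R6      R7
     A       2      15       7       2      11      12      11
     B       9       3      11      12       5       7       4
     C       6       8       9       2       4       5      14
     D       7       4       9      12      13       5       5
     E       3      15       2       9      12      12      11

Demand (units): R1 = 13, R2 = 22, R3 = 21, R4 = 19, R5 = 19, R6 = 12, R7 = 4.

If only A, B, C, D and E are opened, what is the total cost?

Total cost: 1451

Each client site is assigned to its cheapest site among the open ones.
{A, B, C, D, E}: R1→A 2·13=26, R2→B 3·22=66, R3→E 2·21=42, R4→A 2·19=38, R5→C 4·19=76, R6→C 5·12=60, R7→B 4·4=16. Service 324; fixed 1127; total 1451.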